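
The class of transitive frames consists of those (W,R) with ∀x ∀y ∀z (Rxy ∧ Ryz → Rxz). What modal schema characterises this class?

□q → □□q

This is transitivity; the standard corresponding axiom is 4: □q → □□q.
Suppose □q→□□q is valid. Take Rxy, Ryz and set V(q)={w : Rxw}. Then □q at x, so □□q at x, so □q at y, so q at z, i.e. Rxz.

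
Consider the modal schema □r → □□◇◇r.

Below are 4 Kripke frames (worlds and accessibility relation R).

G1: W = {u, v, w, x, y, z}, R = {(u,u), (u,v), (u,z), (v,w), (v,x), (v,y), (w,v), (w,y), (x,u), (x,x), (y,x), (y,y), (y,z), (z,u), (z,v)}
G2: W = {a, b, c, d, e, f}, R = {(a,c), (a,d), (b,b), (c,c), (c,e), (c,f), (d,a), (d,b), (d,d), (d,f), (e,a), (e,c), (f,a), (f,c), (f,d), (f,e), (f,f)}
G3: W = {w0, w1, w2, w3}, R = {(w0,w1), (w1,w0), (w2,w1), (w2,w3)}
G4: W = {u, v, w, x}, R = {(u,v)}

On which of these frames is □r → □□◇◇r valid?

G4

This is the axiom for a generalized confluence (Geach) condition; its first-order frame correspondent is ∀x ∀z (xR²z → ∃w (xRw ∧ zR²w)).
G1: fails — zR²w but no t with zRt and wR²t.
G2: fails — aR²b but no w with aRw and bR²w.
G3: fails — w0R²w0 but no w with w0Rw and w0R²w.
G4: satisfies the condition.
Valid on: G4.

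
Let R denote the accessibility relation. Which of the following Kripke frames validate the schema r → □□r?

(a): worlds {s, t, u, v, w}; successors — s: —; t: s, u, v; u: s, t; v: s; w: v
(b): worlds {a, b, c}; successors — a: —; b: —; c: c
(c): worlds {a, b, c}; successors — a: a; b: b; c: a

(b)

The schema corresponds to a generalized confluence (Geach) condition: ∀x ∀z (xR²z → ∃w (x = w ∧ z = w)).
(a): fails — tR²s but t ≠ s.
(b): condition met.
(c): fails — cR²a but c ≠ a.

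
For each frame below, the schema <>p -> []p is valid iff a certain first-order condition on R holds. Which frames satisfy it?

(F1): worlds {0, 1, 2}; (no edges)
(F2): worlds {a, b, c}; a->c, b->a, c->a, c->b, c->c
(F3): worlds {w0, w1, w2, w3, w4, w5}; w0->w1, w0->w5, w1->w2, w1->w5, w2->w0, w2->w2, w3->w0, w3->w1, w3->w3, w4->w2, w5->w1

The schema corresponds to partial functionality: forall x forall y forall z (Rxy & Rxz -> y = z).
(F1): ✓.
(F2): fails — c sees both a and b.
(F3): fails — w0 sees both w1 and w5.

(F1)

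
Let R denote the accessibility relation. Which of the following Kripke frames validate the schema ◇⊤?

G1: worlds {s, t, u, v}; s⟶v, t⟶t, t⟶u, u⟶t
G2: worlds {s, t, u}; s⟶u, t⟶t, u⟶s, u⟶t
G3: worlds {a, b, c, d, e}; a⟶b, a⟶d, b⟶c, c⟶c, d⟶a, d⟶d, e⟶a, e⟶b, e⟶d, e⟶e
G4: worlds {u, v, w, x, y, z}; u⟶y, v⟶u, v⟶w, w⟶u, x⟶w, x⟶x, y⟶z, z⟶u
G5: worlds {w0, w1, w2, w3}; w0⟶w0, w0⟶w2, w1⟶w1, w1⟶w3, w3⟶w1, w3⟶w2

Frame correspondent (Sahlqvist): ∀x ∃y Rxy — i.e. seriality.
G1: fails — world v has no successor.
G2: condition met.
G3: condition met.
G4: condition met.
G5: fails — world w2 has no successor.
Valid on: G2, G3, G4.

G2, G3, G4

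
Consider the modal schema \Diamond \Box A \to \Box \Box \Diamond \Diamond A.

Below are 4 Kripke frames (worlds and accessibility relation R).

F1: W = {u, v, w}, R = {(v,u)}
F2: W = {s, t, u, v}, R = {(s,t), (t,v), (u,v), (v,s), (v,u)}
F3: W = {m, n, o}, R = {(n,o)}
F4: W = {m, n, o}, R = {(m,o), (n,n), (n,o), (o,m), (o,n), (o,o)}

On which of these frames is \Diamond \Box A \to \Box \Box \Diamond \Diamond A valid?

This is the axiom for a generalized confluence (Geach) condition; its first-order frame correspondent is \forall x \forall y \forall z ((xRy \wedge x R^2 z) \to \exists w (yRw \wedge z R^2 w)).
F1: satisfies the condition.
F2: fails — tRv, tR²s but no w with vRw and sR²w.
F3: satisfies the condition.
F4: satisfies the condition.
Valid on: F1, F3, F4.

F1, F3, F4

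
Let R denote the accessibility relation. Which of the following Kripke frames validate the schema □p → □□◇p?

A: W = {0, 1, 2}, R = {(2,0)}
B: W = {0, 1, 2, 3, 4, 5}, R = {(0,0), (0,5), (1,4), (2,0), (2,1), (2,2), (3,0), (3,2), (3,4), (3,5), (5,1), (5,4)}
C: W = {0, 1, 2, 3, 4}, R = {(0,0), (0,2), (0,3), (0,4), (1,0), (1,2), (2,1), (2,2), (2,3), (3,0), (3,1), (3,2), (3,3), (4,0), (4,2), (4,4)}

Frame correspondent (Sahlqvist): ∀x ∀z (xR²z → ∃w (xRw ∧ zRw)) — i.e. a generalized confluence (Geach) condition.
A: condition met.
B: fails — 0R²1 but no w with 0Rw and 1Rw.
C: condition met.
Valid on: A, C.

A, C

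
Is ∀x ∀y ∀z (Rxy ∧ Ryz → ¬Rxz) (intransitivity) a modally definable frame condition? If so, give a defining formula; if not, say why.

Not definable by any modal formula

Modal frame validity is preserved under surjective bounded morphisms.
The 3-cycle (worlds s,t,u with s→t→u→s) is intransitive. Mapping every world to a single reflexive point • is a surjective bounded morphism; the reflexive point is not intransitive (R••∧R•• but R••).
So the class is not modally definable.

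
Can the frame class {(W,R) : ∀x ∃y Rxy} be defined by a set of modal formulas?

Yes — defined by □r → ◇r

This is a Sahlqvist condition; the D axiom □r → ◇r defines it.
Suppose □r→◇r is valid. At any x set V(r)=W. Then □r at x, so ◇r at x, so x has a successor.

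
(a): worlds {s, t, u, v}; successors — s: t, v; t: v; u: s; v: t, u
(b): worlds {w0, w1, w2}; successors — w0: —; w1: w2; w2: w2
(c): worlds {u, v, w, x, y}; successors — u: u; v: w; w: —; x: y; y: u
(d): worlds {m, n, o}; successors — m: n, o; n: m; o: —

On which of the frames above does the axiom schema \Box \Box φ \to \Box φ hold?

The schema corresponds to density: \forall x \forall y (Rxy \to \exists z (Rxz \wedge Rzy)).
(a): fails — Rtv but no z with Rtz and Rzv.
(b): ✓.
(c): fails — Rxy but no z with Rxz and Rzy.
(d): fails — Rnm but no z with Rnz and Rzm.
Valid on: (b).

(b)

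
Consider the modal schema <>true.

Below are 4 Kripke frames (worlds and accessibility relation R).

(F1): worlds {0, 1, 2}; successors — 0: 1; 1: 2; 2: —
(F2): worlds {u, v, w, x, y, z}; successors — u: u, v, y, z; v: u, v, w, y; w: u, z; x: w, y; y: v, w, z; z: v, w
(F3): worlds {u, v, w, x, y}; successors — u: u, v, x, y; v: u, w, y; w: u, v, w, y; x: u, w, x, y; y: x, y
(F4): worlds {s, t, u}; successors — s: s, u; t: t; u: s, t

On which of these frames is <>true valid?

The schema corresponds to seriality: forall x exists y Rxy.
(F1): fails — world 2 has no successor.
(F2): condition met.
(F3): condition met.
(F4): condition met.

(F2), (F3), (F4)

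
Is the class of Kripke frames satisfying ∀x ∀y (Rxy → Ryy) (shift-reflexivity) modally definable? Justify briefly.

This is a Sahlqvist condition; the T□ axiom □(□q → q) defines it.
Suppose □(□q→q) is valid. Take Rxy and set V(q)={w : Ryw}. Then at y, □q holds; since □(□q→q) at x, □q→q at y, so q at y, i.e. Ryy.

Yes — defined by □(□q → q)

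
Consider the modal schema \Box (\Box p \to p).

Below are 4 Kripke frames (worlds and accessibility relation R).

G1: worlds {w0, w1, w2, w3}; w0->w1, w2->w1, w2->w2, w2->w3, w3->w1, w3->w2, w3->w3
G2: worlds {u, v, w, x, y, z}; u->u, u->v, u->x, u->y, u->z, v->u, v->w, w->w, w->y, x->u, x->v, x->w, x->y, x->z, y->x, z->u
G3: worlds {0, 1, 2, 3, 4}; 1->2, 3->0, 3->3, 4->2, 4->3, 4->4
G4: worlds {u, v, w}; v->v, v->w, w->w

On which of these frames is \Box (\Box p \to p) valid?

The schema corresponds to shift-reflexivity: \forall x \forall y (Rxy \to Ryy).
G1: fails — Rw3w1 but not Rw1w1.
G2: fails — Ruv but not Rvv.
G3: fails — R12 but not R22.
G4: condition met.

G4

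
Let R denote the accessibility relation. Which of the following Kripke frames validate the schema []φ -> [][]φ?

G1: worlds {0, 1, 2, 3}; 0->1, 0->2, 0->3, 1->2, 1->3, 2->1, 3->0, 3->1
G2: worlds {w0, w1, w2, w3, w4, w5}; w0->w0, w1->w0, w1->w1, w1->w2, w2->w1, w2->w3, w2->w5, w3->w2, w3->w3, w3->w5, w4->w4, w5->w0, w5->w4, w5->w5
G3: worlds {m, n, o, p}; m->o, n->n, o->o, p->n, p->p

Frame correspondent (Sahlqvist): forall x forall y forall z (Rxy & Ryz -> Rxz) — i.e. transitivity.
G1: fails — R12 and R21 but not R11.
G2: fails — Rw1w2 and Rw2w5 but not Rw1w5.
G3: holds.

G3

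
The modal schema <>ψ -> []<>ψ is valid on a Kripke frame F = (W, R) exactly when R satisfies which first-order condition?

Suppose ◇ψ→□◇ψ is valid. Take Rxy, Rxz and set V(ψ)={y}. Then ◇ψ at x, so □◇ψ at x, so ◇ψ at z, so some w with Rzw has ψ; w=y, i.e. Rzy. By symmetry of the argument, Ryz.

the Euclidean property: forall x forall y forall z (Rxy & Rxz -> Ryz)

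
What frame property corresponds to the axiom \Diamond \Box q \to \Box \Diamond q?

convergence: \forall x \forall y \forall z (Rxy \wedge Rxz \to \exists w (Ryw \wedge Rzw))

Suppose ◇□q→□◇q is valid. Take Rxy, Rxz and set V(q)={w : Ryw}. Then □q at y so ◇□q at x, so □◇q at x, so ◇q at z, giving w with Rzw and Ryw.
Conversely, on a frame with convergence the schema holds at every world under every valuation.
Frame condition: \forall x \forall y \forall z (Rxy \wedge Rxz \to \exists w (Ryw \wedge Rzw)).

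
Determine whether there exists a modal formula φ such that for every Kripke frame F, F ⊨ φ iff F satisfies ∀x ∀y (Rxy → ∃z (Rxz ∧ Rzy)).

The condition is density. A defining modal formula is □□r → □r.
Suppose □□r→□r is valid. Take Rxy and set V(r)={w : xR²w}. Then □□r at x, so □r at x, so r at y, i.e. ∃z(Rxz∧Rzy).

Yes, by □□r → □r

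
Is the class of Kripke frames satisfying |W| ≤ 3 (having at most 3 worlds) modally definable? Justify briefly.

Not definable by any modal formula

Modal frame validity is preserved under disjoint unions.
Any modal formula valid on each of 4 disjoint one-world frames is valid on their disjoint union (validity is preserved under disjoint unions). Each one-world frame has |W|=1≤3, but the union has |W|=4.
So no modal formula (or set of formulas) defines exactly the |W|≤3 frames.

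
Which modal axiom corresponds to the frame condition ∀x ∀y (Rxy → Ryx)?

This is symmetry; the standard corresponding axiom is B: q → □◇q.

q → □◇q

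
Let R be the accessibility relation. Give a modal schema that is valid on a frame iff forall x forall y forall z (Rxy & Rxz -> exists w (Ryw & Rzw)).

◇□q → □◇q

This is convergence; the standard corresponding axiom is .2: ◇□q → □◇q.
Suppose ◇□q→□◇q is valid. Take Rxy, Rxz and set V(q)={w : Ryw}. Then □q at y so ◇□q at x, so □◇q at x, so ◇q at z, giving w with Rzw and Ryw.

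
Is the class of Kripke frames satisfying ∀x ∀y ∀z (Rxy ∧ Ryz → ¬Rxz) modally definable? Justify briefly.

Not definable by any modal formula

Modal frame validity is preserved under surjective bounded morphisms.
The 7-cycle (worlds a,b,c,d,e,f,g with a→b→c→d→e→f→g→a) is intransitive. Mapping every world to a single reflexive point • is a surjective bounded morphism; the reflexive point is not intransitive (R••∧R•• but R••).
So no modal formula (or set of formulas) defines exactly the intransitive frames.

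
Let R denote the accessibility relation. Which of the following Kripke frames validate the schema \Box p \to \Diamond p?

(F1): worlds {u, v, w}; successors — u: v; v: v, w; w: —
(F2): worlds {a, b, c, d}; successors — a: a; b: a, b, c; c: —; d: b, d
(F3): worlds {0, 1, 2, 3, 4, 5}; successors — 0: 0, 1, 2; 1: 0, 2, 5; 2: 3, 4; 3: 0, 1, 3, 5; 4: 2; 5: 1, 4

The schema corresponds to seriality: \forall x \exists y Rxy.
(F1): fails — world w has no successor.
(F2): fails — world c has no successor.
(F3): holds.
Valid on: (F3).

(F3)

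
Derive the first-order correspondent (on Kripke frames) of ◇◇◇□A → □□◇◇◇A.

∀x ∀y ∀z ((xR³y ∧ xR²z) → ∃w (yRw ∧ zR³w))

This is a Sahlqvist (Geach-type) schema ◇^3□^1A → □^2◇^3A.
First-order correspondent: ∀x ∀y ∀z ((xR³y ∧ xR²z) → ∃w (yRw ∧ zR³w)).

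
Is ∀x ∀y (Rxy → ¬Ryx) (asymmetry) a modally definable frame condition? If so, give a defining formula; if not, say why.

No — not modally definable

Modal frame validity is preserved under surjective bounded morphisms.
The 5-cycle (worlds w0,w1,w2,w3,w4 with w0→w1→w2→w3→w4→w0) is asymmetric. Mapping every world to a single reflexive point • is a surjective bounded morphism, and the reflexive point is not asymmetric (R•• but asymmetry requires ¬R••).
So the class is not modally definable.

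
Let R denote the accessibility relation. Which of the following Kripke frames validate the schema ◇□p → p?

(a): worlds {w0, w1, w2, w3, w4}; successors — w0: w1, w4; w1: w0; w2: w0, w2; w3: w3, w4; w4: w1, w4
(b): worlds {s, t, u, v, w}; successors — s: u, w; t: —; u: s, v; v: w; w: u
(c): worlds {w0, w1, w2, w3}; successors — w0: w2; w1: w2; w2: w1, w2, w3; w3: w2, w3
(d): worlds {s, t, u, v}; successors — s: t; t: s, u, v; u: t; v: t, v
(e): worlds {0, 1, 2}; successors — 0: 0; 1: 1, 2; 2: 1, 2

(d), (e)

This is the axiom for symmetry; its first-order frame correspondent is ∀x ∀y (Rxy → Ryx).
(a): fails — Rw0w4 but not Rw4w0.
(b): fails — Ruv but not Rvu.
(c): fails — Rw0w2 but not Rw2w0.
(d): holds.
(e): holds.
Valid on: (d), (e).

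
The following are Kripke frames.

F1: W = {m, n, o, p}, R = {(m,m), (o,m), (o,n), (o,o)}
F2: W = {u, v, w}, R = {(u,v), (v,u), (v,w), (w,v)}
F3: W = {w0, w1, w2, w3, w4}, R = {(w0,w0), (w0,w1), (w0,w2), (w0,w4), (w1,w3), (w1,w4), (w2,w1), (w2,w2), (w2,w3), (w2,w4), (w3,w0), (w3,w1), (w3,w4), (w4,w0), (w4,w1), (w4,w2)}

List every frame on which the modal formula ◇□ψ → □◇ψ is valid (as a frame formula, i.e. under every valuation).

Frame correspondent (Sahlqvist): ∀x ∀y ∀z (Rxy ∧ Rxz → ∃w (Ryw ∧ Rzw)) — i.e. convergence.
F1: fails — Roo and Ron but o and n have no common successor.
F2: ✓.
F3: fails — Rw0w4 and Rw0w1 but w4 and w1 have no common successor.
Valid on: F2.

F2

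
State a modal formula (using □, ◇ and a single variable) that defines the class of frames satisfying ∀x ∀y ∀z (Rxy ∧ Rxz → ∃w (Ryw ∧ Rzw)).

◇□ψ → □◇ψ

A defining formula is ◇□ψ → □◇ψ (the .2 axiom).
Suppose ◇□ψ→□◇ψ is valid. Take Rxy, Rxz and set V(ψ)={w : Ryw}. Then □ψ at y so ◇□ψ at x, so □◇ψ at x, so ◇ψ at z, giving w with Rzw and Ryw.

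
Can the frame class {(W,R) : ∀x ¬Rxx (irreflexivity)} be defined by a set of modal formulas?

No — not modally definable

If a class were modally definable it would be closed under surjective bounded morphisms (Goldblatt–Thomason).
The 2-cycle (worlds 0,1 with 0→1→0) is irreflexive, and the map sending every world to a single reflexive point • is a surjective bounded morphism (forth: every edge maps to (•,•); back: every world has a successor). So any modal formula valid on the 2-cycle is also valid on the reflexive point, which is not irreflexive.
So no modal formula (or set of formulas) defines exactly the irreflexive frames.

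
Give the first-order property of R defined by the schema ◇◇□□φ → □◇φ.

This is a Sahlqvist (Geach-type) schema ◇^2□^2φ → □^1◇^1φ.
First-order correspondent: ∀x ∀y ∀z ((xR²y ∧ xRz) → ∃w (yR²w ∧ zRw)).

∀x ∀y ∀z ((xR²y ∧ xRz) → ∃w (yR²w ∧ zRw))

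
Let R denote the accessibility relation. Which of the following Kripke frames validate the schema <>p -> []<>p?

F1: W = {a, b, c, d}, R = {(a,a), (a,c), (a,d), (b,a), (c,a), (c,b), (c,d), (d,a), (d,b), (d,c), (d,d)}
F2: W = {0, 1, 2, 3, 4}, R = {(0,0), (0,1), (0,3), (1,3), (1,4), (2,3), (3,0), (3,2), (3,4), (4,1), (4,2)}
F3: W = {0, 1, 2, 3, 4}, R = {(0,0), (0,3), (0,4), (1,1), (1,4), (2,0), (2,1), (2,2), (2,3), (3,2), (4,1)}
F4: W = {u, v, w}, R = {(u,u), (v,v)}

F4

This is the axiom for the Euclidean property; its first-order frame correspondent is forall x forall y forall z (Rxy & Rxz -> Ryz).
F1: fails — Rac and Rac but not Rcc.
F2: fails — R01 and R00 but not R10.
F3: fails — R04 and R00 but not R40.
F4: holds.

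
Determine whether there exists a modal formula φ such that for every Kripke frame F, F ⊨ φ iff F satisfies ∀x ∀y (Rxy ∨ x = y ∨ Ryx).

Not definable by any modal formula

If a class were modally definable it would be closed under disjoint unions (Goldblatt–Thomason).
Take 4 disjoint single-world reflexive frames: each is trivially connected, but their disjoint union has 4 worlds with no edge between distinct components, so it is not connected.
So no modal formula (or set of formulas) defines exactly the connected frames.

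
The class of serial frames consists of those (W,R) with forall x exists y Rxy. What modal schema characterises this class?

□p → ◇p

A defining formula is □p → ◇p (the D axiom).
Suppose □p→◇p is valid. At any x set V(p)=W. Then □p at x, so ◇p at x, so x has a successor.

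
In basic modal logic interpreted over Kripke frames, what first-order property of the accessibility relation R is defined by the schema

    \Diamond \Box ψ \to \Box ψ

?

This is frame-equivalent to ◇ψ → □◇ψ (substitute ¬ψ for ψ and contrapose).
Suppose ◇ψ→□◇ψ is valid. Take Rxy, Rxz and set V(ψ)={y}. Then ◇ψ at x, so □◇ψ at x, so ◇ψ at z, so some w with Rzw has ψ; w=y, i.e. Rzy. By symmetry of the argument, Ryz.
Conversely, on a frame with the Euclidean property the schema holds at every world under every valuation.
So the correspondent is the Euclidean property.

The Euclidean property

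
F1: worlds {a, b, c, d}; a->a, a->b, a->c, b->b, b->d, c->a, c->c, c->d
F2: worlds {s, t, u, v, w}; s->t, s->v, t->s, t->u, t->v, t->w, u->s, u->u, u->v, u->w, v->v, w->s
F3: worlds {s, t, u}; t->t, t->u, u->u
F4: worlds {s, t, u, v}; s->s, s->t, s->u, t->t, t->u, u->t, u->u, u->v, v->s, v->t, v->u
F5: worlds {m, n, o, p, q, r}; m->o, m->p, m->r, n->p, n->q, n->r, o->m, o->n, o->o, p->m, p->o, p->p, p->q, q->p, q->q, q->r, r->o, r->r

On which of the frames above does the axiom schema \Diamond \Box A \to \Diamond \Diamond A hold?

F2, F3, F4, F5

This is the axiom for a generalized confluence (Geach) condition; its first-order frame correspondent is \forall x \forall y (xRy \to \exists w (yRw \wedge x R^2 w)).
F1: fails — bRd but no w with dRw and bR²w.
F2: holds.
F3: holds.
F4: holds.
F5: holds.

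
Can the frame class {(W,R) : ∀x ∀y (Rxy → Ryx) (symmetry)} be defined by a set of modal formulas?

Definable; q → □◇q defines it

This is a Sahlqvist condition; the B axiom q → □◇q defines it.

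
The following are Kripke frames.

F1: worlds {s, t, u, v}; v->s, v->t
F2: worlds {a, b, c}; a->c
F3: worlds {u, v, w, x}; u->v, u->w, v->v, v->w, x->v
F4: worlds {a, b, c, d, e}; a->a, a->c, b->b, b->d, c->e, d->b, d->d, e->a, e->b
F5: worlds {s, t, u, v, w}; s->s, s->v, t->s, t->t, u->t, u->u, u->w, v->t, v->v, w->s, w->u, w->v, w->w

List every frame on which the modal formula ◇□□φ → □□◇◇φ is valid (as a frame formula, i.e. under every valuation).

Frame correspondent (Sahlqvist): ∀x ∀y ∀z ((xRy ∧ xR²z) → ∃w (yR²w ∧ zR²w)) — i.e. a generalized confluence (Geach) condition.
F1: holds.
F2: holds.
F3: fails — uRv, uR²w but no t with vR²t and wR²t.
F4: fails — eRa, eR²b but no w with aR²w and bR²w.
F5: holds.

F1, F2, F5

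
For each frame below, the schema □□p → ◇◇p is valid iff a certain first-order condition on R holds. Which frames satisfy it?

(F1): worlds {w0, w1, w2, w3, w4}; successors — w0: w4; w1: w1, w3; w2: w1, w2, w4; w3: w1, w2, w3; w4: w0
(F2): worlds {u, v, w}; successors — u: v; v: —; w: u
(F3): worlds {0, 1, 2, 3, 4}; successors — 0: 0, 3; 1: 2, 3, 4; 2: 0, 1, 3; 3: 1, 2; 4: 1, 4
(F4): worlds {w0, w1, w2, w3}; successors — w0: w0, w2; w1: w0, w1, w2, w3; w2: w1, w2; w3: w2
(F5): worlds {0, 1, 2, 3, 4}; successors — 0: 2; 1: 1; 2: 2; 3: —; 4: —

Frame correspondent (Sahlqvist): ∀x ∃w (xR²w ∧ xR²w) — i.e. a generalized confluence (Geach) condition.
(F1): satisfies the condition.
(F2): fails — at u but no t with uR²t and uR²t.
(F3): satisfies the condition.
(F4): satisfies the condition.
(F5): fails — at 3 but no w with 3R²w and 3R²w.

(F1), (F3), (F4)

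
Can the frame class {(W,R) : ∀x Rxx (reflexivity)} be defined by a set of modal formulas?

This is a Sahlqvist condition; the T axiom □q → q defines it.
Suppose □q→q is valid. At any x set V(q)={w : Rxw}. Then □q holds at x, so q holds at x, i.e. Rxx.

Yes, by □q → q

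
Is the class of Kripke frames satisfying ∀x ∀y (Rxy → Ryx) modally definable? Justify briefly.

Yes — defined by p → □◇p

The condition is symmetry. A defining modal formula is p → □◇p.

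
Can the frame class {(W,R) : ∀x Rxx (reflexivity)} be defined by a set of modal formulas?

Yes, by □r → r

This is a Sahlqvist condition; the T axiom □r → r defines it.
Suppose □r→r is valid. At any x set V(r)={w : Rxw}. Then □r holds at x, so r holds at x, i.e. Rxx.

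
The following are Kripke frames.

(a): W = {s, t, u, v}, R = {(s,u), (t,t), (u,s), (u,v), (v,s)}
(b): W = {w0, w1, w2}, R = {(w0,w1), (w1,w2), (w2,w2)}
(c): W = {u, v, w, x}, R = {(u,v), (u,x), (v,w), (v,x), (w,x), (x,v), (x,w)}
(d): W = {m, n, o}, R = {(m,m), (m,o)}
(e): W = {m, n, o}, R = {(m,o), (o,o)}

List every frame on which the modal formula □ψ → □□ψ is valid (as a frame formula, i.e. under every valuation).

Frame correspondent (Sahlqvist): ∀x ∀y ∀z (Rxy ∧ Ryz → Rxz) — i.e. transitivity.
(a): fails — Rus and Rsu but not Ruu.
(b): fails — Rw0w1 and Rw1w2 but not Rw0w2.
(c): fails — Ruv and Rvw but not Ruw.
(d): condition met.
(e): condition met.
Valid on: (d), (e).

(d), (e)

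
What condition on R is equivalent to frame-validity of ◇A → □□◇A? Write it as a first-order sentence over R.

This is a Sahlqvist (Geach-type) schema ◇^1□^0A → □^2◇^1A.
Minimal-valuation argument: fix x; take any y with xR^1y and any z with xR^2z. Set V(A) to the set of worlds R-reachable from y in exactly 0 steps. Then □^0A holds at y, so the antecedent holds at x; validity forces ◇^1A at z, giving a w with zR^1w and yR^0w.
First-order correspondent: ∀x ∀y ∀z ((xRy ∧ xR²z) → ∃w (y = w ∧ zRw)).

∀x ∀y ∀z ((xRy ∧ xR²z) → ∃w (y = w ∧ zRw))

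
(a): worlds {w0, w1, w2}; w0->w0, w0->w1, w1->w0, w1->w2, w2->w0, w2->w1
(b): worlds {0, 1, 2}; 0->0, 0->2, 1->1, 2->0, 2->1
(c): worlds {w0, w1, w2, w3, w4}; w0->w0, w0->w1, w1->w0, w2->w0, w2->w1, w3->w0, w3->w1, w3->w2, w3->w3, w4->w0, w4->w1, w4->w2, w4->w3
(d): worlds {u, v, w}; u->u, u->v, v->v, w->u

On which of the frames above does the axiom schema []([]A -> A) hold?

The schema corresponds to shift-reflexivity: forall x forall y (Rxy -> Ryy).
(a): fails — Rw1w2 but not Rw2w2.
(b): fails — R02 but not R22.
(c): fails — Rw3w1 but not Rw1w1.
(d): satisfies the condition.

(d)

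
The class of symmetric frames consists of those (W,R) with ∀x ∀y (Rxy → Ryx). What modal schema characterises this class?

ψ → □◇ψ

The condition is symmetry. The B schema ψ → □◇ψ defines it.
Suppose ψ→□◇ψ is valid. Take Rxy and set V(ψ)={x}. Then ψ at x, so □◇ψ at x, so ◇ψ at y, so some z with Ryz has ψ; z=x, i.e. Ryx.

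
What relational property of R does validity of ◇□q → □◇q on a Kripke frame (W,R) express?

Suppose ◇□q→□◇q is valid. Take Rxy, Rxz and set V(q)={w : Ryw}. Then □q at y so ◇□q at x, so □◇q at x, so ◇q at z, giving w with Rzw and Ryw.
Conversely, any frame satisfying ∀x ∀y ∀z (Rxy ∧ Rxz → ∃w (Ryw ∧ Rzw)) validates the schema.
So the correspondent is convergence.

Convergence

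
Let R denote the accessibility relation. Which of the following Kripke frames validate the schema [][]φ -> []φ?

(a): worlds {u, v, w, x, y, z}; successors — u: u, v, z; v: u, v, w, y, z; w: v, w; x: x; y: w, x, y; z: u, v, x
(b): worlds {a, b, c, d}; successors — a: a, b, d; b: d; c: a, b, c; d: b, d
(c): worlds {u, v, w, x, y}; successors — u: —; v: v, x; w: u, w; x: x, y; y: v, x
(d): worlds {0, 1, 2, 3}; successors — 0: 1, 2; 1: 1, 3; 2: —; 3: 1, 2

(a), (b), (c)

This is the axiom for density; its first-order frame correspondent is forall x forall y (Rxy -> exists z (Rxz & Rzy)).
(a): condition met.
(b): condition met.
(c): condition met.
(d): fails — R32 but no z with R3z and Rz2.
Valid on: (a), (b), (c).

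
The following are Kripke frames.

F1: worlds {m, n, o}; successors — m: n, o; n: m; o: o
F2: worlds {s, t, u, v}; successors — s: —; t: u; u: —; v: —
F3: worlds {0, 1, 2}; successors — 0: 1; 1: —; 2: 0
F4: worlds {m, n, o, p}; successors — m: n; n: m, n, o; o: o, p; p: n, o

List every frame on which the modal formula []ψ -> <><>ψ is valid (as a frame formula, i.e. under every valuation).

Frame correspondent (Sahlqvist): forall x exists w (xRw & x R^2 w) — i.e. a generalized confluence (Geach) condition.
F1: fails — at n but no w with nRw and nR²w.
F2: fails — at s but no w with sRw and sR²w.
F3: fails — at 0 but no w with 0Rw and 0R²w.
F4: ✓.
Valid on: F4.

F4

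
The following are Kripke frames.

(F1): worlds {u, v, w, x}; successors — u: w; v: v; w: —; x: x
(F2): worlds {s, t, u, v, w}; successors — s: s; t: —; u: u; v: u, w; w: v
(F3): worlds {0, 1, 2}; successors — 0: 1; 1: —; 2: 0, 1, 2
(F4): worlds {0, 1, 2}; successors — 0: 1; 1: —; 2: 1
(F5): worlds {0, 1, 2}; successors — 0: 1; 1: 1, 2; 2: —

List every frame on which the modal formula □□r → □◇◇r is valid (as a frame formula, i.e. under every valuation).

This is the axiom for a generalized confluence (Geach) condition; its first-order frame correspondent is ∀x ∀z (xRz → ∃w (xR²w ∧ zR²w)).
(F1): fails — uRw but no t with uR²t and wR²t.
(F2): condition met.
(F3): fails — 0R1 but no w with 0R²w and 1R²w.
(F4): fails — 0R1 but no w with 0R²w and 1R²w.
(F5): fails — 1R2 but no w with 1R²w and 2R²w.

(F2)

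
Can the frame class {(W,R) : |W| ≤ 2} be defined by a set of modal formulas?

No — not modally definable

Any modally definable frame class is closed under disjoint unions.
Any modal formula valid on each of 3 disjoint one-world frames is valid on their disjoint union (validity is preserved under disjoint unions). Each one-world frame has |W|=1≤2, but the union has |W|=3.
Hence having at most 2 worlds is not modally definable.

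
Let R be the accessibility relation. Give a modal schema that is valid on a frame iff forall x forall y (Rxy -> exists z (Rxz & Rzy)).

This is density; the standard corresponding axiom is C4: □□s → □s.
Suppose □□s→□s is valid. Take Rxy and set V(s)={w : xR²w}. Then □□s at x, so □s at x, so s at y, i.e. ∃z(Rxz∧Rzy).

□□s → □s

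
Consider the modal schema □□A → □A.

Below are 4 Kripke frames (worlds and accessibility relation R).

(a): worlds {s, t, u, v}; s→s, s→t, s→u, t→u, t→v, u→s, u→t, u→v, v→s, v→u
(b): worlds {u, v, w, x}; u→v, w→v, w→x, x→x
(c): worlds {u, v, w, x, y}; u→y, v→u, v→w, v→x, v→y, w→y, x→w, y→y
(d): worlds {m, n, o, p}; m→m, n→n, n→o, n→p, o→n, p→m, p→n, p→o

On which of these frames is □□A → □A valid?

(a), (d)

Frame correspondent (Sahlqvist): ∀x ∀y (Rxy → ∃z (Rxz ∧ Rzy)) — i.e. density.
(a): holds.
(b): fails — Ruv but no z with Ruz and Rzv.
(c): fails — Rxw but no z with Rxz and Rzw.
(d): holds.
Valid on: (a), (d).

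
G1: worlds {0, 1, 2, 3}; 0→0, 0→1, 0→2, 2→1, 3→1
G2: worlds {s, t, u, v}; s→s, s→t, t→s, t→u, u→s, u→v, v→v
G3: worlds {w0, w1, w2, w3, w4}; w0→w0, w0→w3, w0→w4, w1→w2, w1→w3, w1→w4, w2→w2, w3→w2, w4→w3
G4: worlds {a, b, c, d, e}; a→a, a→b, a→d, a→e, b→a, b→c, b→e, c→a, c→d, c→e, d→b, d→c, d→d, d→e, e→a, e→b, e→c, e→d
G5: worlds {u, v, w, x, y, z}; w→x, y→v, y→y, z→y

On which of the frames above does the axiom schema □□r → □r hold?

G4

This is the axiom for density; its first-order frame correspondent is ∀x ∀y (Rxy → ∃z (Rxz ∧ Rzy)).
G1: fails — R31 but no z with R3z and Rz1.
G2: fails — Rtu but no z with Rtz and Rzu.
G3: fails — Rw1w4 but no z with Rw1z and Rzw4.
G4: holds.
G5: fails — Rwx but no t with Rwt and Rtx.
Valid on: G4.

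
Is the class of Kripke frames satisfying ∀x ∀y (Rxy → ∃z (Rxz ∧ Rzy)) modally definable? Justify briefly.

Yes: it is density, defined by the C4 schema □□r → □r.
Suppose □□r→□r is valid. Take Rxy and set V(r)={w : xR²w}. Then □□r at x, so □r at x, so r at y, i.e. ∃z(Rxz∧Rzy).

Yes, by □□r → □r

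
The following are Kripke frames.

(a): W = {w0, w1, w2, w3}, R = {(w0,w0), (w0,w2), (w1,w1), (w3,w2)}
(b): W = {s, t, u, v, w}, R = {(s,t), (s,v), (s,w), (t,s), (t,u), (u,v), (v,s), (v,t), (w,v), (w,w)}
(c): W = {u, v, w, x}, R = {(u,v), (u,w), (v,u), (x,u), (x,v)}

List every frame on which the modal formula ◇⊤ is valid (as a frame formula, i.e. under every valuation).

(b)

This is the axiom for seriality; its first-order frame correspondent is ∀x ∃y Rxy.
(a): fails — world w2 has no successor.
(b): condition met.
(c): fails — world w has no successor.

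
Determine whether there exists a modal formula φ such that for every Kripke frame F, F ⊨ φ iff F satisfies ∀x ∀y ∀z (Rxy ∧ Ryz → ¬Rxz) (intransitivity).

No — not modally definable

If a class were modally definable it would be closed under surjective bounded morphisms (Goldblatt–Thomason).
The 7-cycle (worlds 0,1,2,3,4,5,6 with 0→1→2→3→4→5→6→0) is intransitive. Mapping every world to a single reflexive point • is a surjective bounded morphism; the reflexive point is not intransitive (R••∧R•• but R••).
So the class is not modally definable.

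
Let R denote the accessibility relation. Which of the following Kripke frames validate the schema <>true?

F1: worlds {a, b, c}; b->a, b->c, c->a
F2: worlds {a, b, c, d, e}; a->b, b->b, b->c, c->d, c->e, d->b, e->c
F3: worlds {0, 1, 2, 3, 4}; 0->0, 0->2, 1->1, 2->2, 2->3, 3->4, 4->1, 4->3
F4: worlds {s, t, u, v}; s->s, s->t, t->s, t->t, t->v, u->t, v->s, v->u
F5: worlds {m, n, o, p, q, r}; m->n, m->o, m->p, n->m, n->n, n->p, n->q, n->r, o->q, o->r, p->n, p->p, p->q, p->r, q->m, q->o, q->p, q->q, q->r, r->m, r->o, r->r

Frame correspondent (Sahlqvist): forall x exists y Rxy — i.e. seriality.
F1: fails — world a has no successor.
F2: condition met.
F3: condition met.
F4: condition met.
F5: condition met.

F2, F3, F4, F5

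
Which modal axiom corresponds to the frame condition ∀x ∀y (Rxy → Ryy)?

This is shift-reflexivity; the standard corresponding axiom is T□: □(□ψ → ψ).
Suppose □(□ψ→ψ) is valid. Take Rxy and set V(ψ)={w : Ryw}. Then at y, □ψ holds; since □(□ψ→ψ) at x, □ψ→ψ at y, so ψ at y, i.e. Ryy.

□(□ψ → ψ)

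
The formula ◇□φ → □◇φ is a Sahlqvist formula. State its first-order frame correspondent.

Suppose ◇□φ→□◇φ is valid. Take Rxy, Rxz and set V(φ)={w : Ryw}. Then □φ at y so ◇□φ at x, so □◇φ at x, so ◇φ at z, giving w with Rzw and Ryw.
The converse is a direct semantic check.
So the correspondent is convergence.

convergence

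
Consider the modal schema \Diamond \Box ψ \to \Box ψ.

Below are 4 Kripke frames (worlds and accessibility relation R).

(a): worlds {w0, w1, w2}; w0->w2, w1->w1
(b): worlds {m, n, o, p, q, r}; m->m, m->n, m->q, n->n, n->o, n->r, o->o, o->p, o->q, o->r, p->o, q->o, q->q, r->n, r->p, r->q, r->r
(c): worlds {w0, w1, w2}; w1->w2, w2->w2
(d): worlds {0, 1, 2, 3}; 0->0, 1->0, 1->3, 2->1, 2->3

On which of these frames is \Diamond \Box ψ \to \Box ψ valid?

This is the axiom for the Euclidean property; its first-order frame correspondent is \forall x \forall y \forall z (Rxy \wedge Rxz \to Ryz).
(a): fails — Rw0w2 and Rw0w2 but not Rw2w2.
(b): fails — Rmq and Rmm but not Rqm.
(c): satisfies the condition.
(d): fails — R10 and R13 but not R03.
Valid on: (c).

(c)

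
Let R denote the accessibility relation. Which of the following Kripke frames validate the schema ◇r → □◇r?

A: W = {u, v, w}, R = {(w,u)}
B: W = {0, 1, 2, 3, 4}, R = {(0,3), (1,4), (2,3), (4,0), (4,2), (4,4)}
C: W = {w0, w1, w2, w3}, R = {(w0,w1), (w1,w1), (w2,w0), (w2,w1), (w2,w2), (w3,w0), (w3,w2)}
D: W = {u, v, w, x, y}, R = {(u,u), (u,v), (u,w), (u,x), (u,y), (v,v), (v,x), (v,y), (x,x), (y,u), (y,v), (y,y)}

none

Frame correspondent (Sahlqvist): ∀x ∀y ∀z (Rxy ∧ Rxz → Ryz) — i.e. the Euclidean property.
A: fails — Rwu and Rwu but not Ruu.
B: fails — R03 and R03 but not R33.
C: fails — Rw2w1 and Rw2w2 but not Rw1w2.
D: fails — Ruv and Ruw but not Rvw.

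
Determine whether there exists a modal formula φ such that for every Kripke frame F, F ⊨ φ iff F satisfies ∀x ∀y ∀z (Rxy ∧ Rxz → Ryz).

Definable; ◇q → □◇q defines it

The condition is the Euclidean property. A defining modal formula is ◇q → □◇q.
Suppose ◇q→□◇q is valid. Take Rxy, Rxz and set V(q)={y}. Then ◇q at x, so □◇q at x, so ◇q at z, so some w with Rzw has q; w=y, i.e. Rzy. By symmetry of the argument, Ryz.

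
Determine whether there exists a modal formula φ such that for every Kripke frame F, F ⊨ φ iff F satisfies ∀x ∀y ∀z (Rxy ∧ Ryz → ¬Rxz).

Modal frame validity is preserved under surjective bounded morphisms.
The 3-cycle (worlds 0,1,2 with 0→1→2→0) is intransitive. Mapping every world to a single reflexive point • is a surjective bounded morphism; the reflexive point is not intransitive (R••∧R•• but R••).
Hence intransitivity is not modally definable.

Not definable by any modal formula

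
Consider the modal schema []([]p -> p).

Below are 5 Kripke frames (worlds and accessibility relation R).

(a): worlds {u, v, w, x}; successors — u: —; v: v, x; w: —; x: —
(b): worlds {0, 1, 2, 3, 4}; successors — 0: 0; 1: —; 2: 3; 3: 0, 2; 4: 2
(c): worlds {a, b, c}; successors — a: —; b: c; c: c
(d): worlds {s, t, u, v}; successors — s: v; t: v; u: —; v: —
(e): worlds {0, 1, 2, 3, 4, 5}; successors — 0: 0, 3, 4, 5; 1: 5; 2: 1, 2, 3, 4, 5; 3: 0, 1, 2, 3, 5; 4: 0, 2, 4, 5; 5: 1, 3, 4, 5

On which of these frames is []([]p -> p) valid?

(c)

The schema corresponds to shift-reflexivity: forall x forall y (Rxy -> Ryy).
(a): fails — Rvx but not Rxx.
(b): fails — R32 but not R22.
(c): holds.
(d): fails — Rsv but not Rvv.
(e): fails — R21 but not R11.
Valid on: (c).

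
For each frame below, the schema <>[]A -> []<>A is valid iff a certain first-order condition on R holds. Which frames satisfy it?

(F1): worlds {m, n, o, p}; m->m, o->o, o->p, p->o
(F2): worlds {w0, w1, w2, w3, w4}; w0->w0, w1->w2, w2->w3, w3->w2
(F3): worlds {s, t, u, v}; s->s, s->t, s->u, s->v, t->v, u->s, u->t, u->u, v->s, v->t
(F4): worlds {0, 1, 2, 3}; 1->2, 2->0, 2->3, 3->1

(F1), (F2)

The schema corresponds to convergence: forall x forall y forall z (Rxy & Rxz -> exists w (Ryw & Rzw)).
(F1): ✓.
(F2): ✓.
(F3): fails — Rsv and Rst but v and t have no common successor.
(F4): fails — R23 and R20 but 3 and 0 have no common successor.
Valid on: (F1), (F2).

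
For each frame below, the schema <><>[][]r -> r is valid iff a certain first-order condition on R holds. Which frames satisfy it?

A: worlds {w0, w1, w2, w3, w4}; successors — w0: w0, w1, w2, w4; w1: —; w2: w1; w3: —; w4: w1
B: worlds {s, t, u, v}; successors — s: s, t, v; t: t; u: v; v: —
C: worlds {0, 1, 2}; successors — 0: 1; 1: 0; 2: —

This is the axiom for a generalized confluence (Geach) condition; its first-order frame correspondent is forall x forall y (x R^2 y -> exists w (y R^2 w & x = w)).
A: fails — w0R²w1 but no w with w1R²w and w0=w.
B: fails — sR²t but no w with tR²w and s=w.
C: holds.
Valid on: C.

C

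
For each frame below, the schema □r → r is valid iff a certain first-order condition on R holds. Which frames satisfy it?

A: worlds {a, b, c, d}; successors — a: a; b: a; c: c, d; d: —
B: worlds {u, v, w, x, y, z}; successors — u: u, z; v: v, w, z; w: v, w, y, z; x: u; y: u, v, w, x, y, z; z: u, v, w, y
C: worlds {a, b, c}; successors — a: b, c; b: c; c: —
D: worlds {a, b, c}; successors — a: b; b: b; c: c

none

This is the axiom for reflexivity; its first-order frame correspondent is ∀x Rxx.
A: fails — world b does not see itself.
B: fails — world x does not see itself.
C: fails — world a does not see itself.
D: fails — world a does not see itself.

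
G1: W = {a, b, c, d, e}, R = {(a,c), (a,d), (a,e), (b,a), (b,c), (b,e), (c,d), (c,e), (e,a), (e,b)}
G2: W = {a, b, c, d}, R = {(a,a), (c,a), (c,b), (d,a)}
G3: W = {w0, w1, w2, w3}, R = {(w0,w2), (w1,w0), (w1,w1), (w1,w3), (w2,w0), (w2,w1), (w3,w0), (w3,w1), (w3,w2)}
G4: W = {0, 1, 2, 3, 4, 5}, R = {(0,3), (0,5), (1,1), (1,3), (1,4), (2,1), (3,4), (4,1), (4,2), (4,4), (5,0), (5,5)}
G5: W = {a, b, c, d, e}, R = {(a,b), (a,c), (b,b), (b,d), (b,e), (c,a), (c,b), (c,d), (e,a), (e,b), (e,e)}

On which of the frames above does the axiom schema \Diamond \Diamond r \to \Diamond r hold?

G2

Frame correspondent (Sahlqvist): \forall x \forall y \forall z (Rxy \wedge Ryz \to Rxz) — i.e. transitivity.
G1: fails — Rbc and Rcd but not Rbd.
G2: holds.
G3: fails — Rw1w0 and Rw0w2 but not Rw1w2.
G4: fails — R34 and R42 but not R32.
G5: fails — Reb and Rbd but not Red.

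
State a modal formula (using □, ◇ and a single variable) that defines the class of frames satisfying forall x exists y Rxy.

□q → ◇q

The condition is seriality. The D schema □q → ◇q defines it.
Suppose □q→◇q is valid. At any x set V(q)=W. Then □q at x, so ◇q at x, so x has a successor.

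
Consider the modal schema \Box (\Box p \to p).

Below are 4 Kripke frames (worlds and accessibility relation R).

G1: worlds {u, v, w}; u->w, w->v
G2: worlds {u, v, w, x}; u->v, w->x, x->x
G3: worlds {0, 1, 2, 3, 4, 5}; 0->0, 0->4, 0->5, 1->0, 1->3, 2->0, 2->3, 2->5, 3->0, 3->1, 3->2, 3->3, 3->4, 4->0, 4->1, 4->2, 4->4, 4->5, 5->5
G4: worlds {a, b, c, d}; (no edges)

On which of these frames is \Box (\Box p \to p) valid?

Frame correspondent (Sahlqvist): \forall x \forall y (Rxy \to Ryy) — i.e. shift-reflexivity.
G1: fails — Ruw but not Rww.
G2: fails — Ruv but not Rvv.
G3: fails — R42 but not R22.
G4: holds.

G4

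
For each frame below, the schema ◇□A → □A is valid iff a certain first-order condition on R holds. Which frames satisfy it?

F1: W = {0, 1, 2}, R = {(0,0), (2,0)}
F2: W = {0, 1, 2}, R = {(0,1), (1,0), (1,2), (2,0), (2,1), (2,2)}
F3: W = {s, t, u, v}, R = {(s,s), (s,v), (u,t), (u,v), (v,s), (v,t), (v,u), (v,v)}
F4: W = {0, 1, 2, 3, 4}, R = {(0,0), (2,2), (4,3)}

Frame correspondent (Sahlqvist): ∀x ∀y ∀z (Rxy ∧ Rxz → Ryz) — i.e. the Euclidean property.
F1: holds.
F2: fails — R01 and R01 but not R11.
F3: fails — Rut and Ruv but not Rtv.
F4: fails — R43 and R43 but not R33.

F1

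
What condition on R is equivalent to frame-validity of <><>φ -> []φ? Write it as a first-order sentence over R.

This is a Sahlqvist (Geach-type) schema ◇^2□^0φ → □^1◇^0φ.
Minimal-valuation argument: fix x; take any y with xR^2y and any z with xR^1z. Set V(φ) to the set of worlds R-reachable from y in exactly 0 steps. Then □^0φ holds at y, so the antecedent holds at x; validity forces ◇^0φ at z, giving a w with zR^0w and yR^0w.
First-order correspondent: forall x forall y forall z ((x R^2 y & xRz) -> exists w (y = w & z = w)).

forall x forall y forall z ((x R^2 y & xRz) -> exists w (y = w & z = w))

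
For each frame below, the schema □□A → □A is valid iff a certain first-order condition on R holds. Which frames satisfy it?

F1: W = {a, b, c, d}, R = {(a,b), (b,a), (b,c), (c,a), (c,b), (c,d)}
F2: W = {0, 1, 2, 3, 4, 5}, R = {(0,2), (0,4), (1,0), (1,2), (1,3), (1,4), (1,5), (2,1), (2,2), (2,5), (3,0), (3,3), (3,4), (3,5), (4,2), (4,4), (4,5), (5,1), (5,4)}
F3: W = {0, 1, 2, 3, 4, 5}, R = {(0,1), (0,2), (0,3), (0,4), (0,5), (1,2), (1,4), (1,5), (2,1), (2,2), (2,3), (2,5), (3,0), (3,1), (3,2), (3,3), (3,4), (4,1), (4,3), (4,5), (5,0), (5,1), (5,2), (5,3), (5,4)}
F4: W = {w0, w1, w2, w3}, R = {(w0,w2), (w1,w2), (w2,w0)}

The schema corresponds to density: ∀x ∀y (Rxy → ∃z (Rxz ∧ Rzy)).
F1: fails — Rbc but no z with Rbz and Rzc.
F2: fails — R51 but no z with R5z and Rz1.
F3: ✓.
F4: fails — Rw1w2 but no z with Rw1z and Rzw2.
Valid on: F3.

F3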